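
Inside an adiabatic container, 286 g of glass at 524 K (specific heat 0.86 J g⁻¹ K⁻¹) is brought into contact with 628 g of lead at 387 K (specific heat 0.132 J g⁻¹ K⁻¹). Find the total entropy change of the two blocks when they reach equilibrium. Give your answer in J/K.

ΔS_total = 2.7 J/K

Energy balance: T_f = (m₁c₁T₁ + m₂c₂T₂)/(m₁c₁ + m₂c₂) = 489.47 K.
ΔS₁ = m₁c₁ ln(T_f/T₁) = 245.96 × ln(489.47/524) = -16.77 J/K.
ΔS₂ = m₂c₂ ln(T_f/T₂) = 82.896 × ln(489.47/387) = 19.47 J/K.
ΔS_total = -16.77 + 19.47 = 2.7 J/K.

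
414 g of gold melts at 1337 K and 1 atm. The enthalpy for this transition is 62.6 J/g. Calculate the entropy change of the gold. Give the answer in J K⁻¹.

Heat absorbed by the substance: Q = mL = 414 × 62.6 = 25916.4 J.
At constant T, ΔS = Q_rev/T = 25916.4 / 1337 = 19.4 J/K.

ΔS = 19.4 J/K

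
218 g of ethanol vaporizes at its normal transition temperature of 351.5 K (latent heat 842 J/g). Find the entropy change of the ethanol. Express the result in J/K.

Heat absorbed by the substance: Q = mL = 218 × 842 = 183556 J.
At constant T, ΔS = Q_rev/T = 183556 / 351.5 = 522 J/K.

ΔS = 522 J/K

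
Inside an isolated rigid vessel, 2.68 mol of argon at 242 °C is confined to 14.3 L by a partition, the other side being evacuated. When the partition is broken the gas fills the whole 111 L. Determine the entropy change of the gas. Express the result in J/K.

ΔS_gas = 45.7 J/K

No heat is exchanged and no work is done, so the ideal-gas temperature stays constant.
Entropy is a state function; using a reversible isothermal path, ΔS_gas = nR ln(V₂/V₁) = 2.68 × 8.314 × ln(111/14.3) = 45.7 J/K.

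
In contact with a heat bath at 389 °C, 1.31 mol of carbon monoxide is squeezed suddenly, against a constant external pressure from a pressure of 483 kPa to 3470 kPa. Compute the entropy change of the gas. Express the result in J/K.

Entropy is a state function, so ΔS_gas depends only on the end states.
For an isothermal ideal gas ΔS_gas = nR ln(P₁/P₂) = 1.31 × 8.314 × ln(483/3470) = -21.5 J/K.

ΔS_gas = -21.5 J/K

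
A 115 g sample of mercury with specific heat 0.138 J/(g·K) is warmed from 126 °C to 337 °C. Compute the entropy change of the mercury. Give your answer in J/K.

ΔS = 6.73 J/K

In kelvin: T₁ = 399.15 K, T₂ = 610.15 K. ΔS = ∫dQ_rev/T = m c ln(T₂/T₁) = 115 × 0.138 × ln(610.15/399.15) = 6.73 J/K.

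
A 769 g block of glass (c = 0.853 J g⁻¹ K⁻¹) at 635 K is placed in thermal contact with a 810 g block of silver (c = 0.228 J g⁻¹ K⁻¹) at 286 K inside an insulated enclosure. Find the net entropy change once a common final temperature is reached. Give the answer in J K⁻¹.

Energy balance: T_f = (m₁c₁T₁ + m₂c₂T₂)/(m₁c₁ + m₂c₂) = 558.33 K.
ΔS₁ = m₁c₁ ln(T_f/T₁) = 655.957 × ln(558.33/635) = -84.41 J/K.
ΔS₂ = m₂c₂ ln(T_f/T₂) = 184.68 × ln(558.33/286) = 123.5 J/K.
ΔS_total = -84.41 + 123.5 = 39.1 J/K.

ΔS_total = 39.1 J/K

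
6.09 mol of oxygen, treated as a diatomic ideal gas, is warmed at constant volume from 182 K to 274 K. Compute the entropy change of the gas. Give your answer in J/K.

ΔS = 51.8 J/K

At constant volume, ΔS = nC_V ln(T₂/T₁) with C_V = 5R/2 = 20.79 J mol⁻¹ K⁻¹.
ΔS = 6.09 × 20.79 × ln(274/182) = 51.8 J/K.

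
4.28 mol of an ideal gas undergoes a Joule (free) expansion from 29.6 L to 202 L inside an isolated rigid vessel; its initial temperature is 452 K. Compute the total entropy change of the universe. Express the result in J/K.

ΔS_universe = 68.3 J/K

For an ideal gas in free expansion Q = 0 and W = 0, so T is unchanged.
Entropy is a state function; using a reversible isothermal path, ΔS_gas = nR ln(V₂/V₁) = 4.28 × 8.314 × ln(202/29.6) = 68.3 J/K.
The insulated surroundings exchange no heat, so ΔS_surr = 0 and ΔS_universe = ΔS_gas.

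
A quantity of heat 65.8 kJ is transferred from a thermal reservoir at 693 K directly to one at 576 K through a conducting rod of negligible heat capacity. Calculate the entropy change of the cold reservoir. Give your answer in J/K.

The cold reservoir gains heat Q, so ΔS_cold = +Q/T_C = 65800/576 = 114 J/K.

ΔS_cold = 114 J/K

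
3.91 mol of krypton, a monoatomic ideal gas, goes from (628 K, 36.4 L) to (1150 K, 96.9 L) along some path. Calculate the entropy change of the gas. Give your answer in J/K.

Entropy is a state function: ΔS = nC_V ln(T₂/T₁) + nR ln(V₂/V₁), with C_V = 3R/2 = 12.47 J mol⁻¹ K⁻¹ for a monoatomic ideal gas.
ΔS = 3.91 × [12.47 × ln(1150/628) + 8.314 × ln(96.9/36.4)] = 61.3 J/K.

ΔS = 61.3 J/K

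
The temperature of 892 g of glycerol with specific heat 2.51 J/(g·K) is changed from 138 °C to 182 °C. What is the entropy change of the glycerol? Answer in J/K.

In kelvin: T₁ = 411.15 K, T₂ = 455.15 K. ΔS = ∫dQ_rev/T = m c ln(T₂/T₁) = 892 × 2.51 × ln(455.15/411.15) = 228 J/K.

ΔS = 228 J/K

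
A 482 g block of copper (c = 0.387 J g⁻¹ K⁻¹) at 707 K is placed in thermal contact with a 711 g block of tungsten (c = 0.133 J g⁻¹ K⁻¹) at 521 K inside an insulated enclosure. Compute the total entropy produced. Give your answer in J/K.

Energy balance: T_f = (m₁c₁T₁ + m₂c₂T₂)/(m₁c₁ + m₂c₂) = 644.43 K.
ΔS₁ = m₁c₁ ln(T_f/T₁) = 186.534 × ln(644.43/707) = -17.29 J/K.
ΔS₂ = m₂c₂ ln(T_f/T₂) = 94.563 × ln(644.43/521) = 20.11 J/K.
ΔS_total = -17.29 + 20.11 = 2.82 J/K.

ΔS_total = 2.82 J/K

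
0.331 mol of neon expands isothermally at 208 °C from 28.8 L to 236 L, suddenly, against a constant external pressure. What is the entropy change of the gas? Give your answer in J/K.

Entropy is a state function, so ΔS_gas depends only on the end states.
For an isothermal ideal gas ΔS_gas = nR ln(V₂/V₁) = 0.331 × 8.314 × ln(236/28.8) = 5.79 J/K.

ΔS_gas = 5.79 J/K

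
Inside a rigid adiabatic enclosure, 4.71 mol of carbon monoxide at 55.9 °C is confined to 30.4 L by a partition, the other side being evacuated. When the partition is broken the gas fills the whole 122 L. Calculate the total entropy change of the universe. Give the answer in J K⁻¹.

No heat is exchanged and no work is done, so the ideal-gas temperature stays constant.
Entropy is a state function; using a reversible isothermal path, ΔS_gas = nR ln(V₂/V₁) = 4.71 × 8.314 × ln(122/30.4) = 54.4 J/K.
The insulated surroundings exchange no heat, so ΔS_surr = 0 and ΔS_universe = ΔS_gas.

ΔS_universe = 54.4 J/K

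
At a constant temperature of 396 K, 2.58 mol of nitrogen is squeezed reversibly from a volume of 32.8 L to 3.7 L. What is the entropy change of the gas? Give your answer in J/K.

For an isothermal ideal gas ΔS_gas = nR ln(V₂/V₁) = 2.58 × 8.314 × ln(3.7/32.8) = -46.8 J/K.

ΔS_gas = -46.8 J/K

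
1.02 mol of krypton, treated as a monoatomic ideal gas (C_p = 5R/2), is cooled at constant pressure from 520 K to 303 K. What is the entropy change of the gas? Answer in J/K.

ΔS = -11.5 J/K

At constant pressure, ΔS = nC_p ln(T₂/T₁) with C_p = 5R/2 = 20.79 J mol⁻¹ K⁻¹.
ΔS = 1.02 × 20.79 × ln(303/520) = -11.5 J/K.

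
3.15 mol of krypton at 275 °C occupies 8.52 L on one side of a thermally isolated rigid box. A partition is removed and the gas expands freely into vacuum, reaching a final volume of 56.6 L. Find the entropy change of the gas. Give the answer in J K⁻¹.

No heat is exchanged and no work is done, so the ideal-gas temperature stays constant.
Entropy is a state function; using a reversible isothermal path, ΔS_gas = nR ln(V₂/V₁) = 3.15 × 8.314 × ln(56.6/8.52) = 49.6 J/K.

ΔS_gas = 49.6 J/K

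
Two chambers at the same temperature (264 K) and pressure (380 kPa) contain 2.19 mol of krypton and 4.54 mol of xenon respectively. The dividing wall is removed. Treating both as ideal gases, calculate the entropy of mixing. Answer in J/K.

ΔS_mix = 35.3 J/K

Mole fractions: x_A = 2.19/6.73 = 0.325, x_B = 0.675.
ΔS_mix = −R(n_A ln x_A + n_B ln x_B) = −8.314 × (2.19 ln 0.325 + 4.54 ln 0.675) = 35.3 J/K.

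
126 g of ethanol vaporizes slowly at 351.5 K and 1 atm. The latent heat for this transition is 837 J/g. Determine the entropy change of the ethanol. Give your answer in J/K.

Heat absorbed by the substance: Q = mL = 126 × 837 = 105462 J.
At constant T, ΔS = Q_rev/T = 105462 / 351.5 = 300 J/K.

ΔS = 300 J/K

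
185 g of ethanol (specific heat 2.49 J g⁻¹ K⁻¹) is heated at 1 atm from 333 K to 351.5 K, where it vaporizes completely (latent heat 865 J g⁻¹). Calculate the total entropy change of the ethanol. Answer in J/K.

ΔS = 480 J/K

Warming step: ΔS₁ = m c ln(T_tr/T_i) = 185 × 2.49 × ln(351.5/333) = 24.91 J/K.
Phase change: ΔS₂ = +mL/T_tr = 185 × 865 / 351.5 = 455.3 J/K.
ΔS_total = (24.91) + (455.3) = 480 J/K.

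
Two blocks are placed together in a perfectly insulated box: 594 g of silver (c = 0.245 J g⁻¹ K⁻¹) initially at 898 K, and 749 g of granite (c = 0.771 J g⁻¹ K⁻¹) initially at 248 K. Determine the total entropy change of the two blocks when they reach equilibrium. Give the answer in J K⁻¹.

ΔS_total = 119 J/K

Energy balance: T_f = (m₁c₁T₁ + m₂c₂T₂)/(m₁c₁ + m₂c₂) = 378.83 K.
ΔS₁ = m₁c₁ ln(T_f/T₁) = 145.53 × ln(378.83/898) = -125.6 J/K.
ΔS₂ = m₂c₂ ln(T_f/T₂) = 577.479 × ln(378.83/248) = 244.7 J/K.
ΔS_total = -125.6 + 244.7 = 119 J/K.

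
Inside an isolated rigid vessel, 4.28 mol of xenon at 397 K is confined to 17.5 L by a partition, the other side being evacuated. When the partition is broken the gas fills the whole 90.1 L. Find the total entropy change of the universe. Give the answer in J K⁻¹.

For an ideal gas in free expansion Q = 0 and W = 0, so T is unchanged.
Entropy is a state function; using a reversible isothermal path, ΔS_gas = nR ln(V₂/V₁) = 4.28 × 8.314 × ln(90.1/17.5) = 58.3 J/K.
The insulated surroundings exchange no heat, so ΔS_surr = 0 and ΔS_universe = ΔS_gas.

ΔS_universe = 58.3 J/K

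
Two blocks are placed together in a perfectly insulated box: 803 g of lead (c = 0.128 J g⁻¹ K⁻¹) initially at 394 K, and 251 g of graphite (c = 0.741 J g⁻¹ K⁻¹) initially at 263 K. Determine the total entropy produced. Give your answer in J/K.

Energy balance: T_f = (m₁c₁T₁ + m₂c₂T₂)/(m₁c₁ + m₂c₂) = 309.63 K.
ΔS₁ = m₁c₁ ln(T_f/T₁) = 102.784 × ln(309.63/394) = -24.77 J/K.
ΔS₂ = m₂c₂ ln(T_f/T₂) = 185.991 × ln(309.63/263) = 30.36 J/K.
ΔS_total = -24.77 + 30.36 = 5.59 J/K.

ΔS_total = 5.59 J/K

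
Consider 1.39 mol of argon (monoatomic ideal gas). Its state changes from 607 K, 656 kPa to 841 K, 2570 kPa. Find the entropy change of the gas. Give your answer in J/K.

ΔS = nC_p ln(T₂/T₁) − nR ln(P₂/P₁), with C_p = 5R/2 = 20.79 J mol⁻¹ K⁻¹ for a monoatomic ideal gas.
ΔS = 1.39 × [20.79 × ln(841/607) − 8.314 × ln(2570/656)] = -6.36 J/K.

ΔS = -6.36 J/K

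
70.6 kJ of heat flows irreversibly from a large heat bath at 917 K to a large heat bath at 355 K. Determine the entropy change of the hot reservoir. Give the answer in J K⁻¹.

The hot reservoir loses heat Q, so ΔS_hot = −Q/T_H = −70600/917 = -77 J/K.

ΔS_hot = -77 J/K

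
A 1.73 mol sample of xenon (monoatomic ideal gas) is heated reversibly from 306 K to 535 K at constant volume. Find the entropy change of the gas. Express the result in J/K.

At constant volume, ΔS = nC_V ln(T₂/T₁) with C_V = 3R/2 = 12.47 J mol⁻¹ K⁻¹.
ΔS = 1.73 × 12.47 × ln(535/306) = 12.1 J/K.

ΔS = 12.1 J/K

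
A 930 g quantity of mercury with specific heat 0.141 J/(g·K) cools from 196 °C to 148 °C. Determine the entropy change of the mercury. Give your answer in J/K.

In kelvin: T₁ = 469.15 K, T₂ = 421.15 K. ΔS = ∫dQ_rev/T = m c ln(T₂/T₁) = 930 × 0.141 × ln(421.15/469.15) = -14.2 J/K.

ΔS = -14.2 J/K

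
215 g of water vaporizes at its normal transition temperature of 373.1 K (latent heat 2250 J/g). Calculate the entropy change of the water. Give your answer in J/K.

ΔS = 1300 J/K

Heat absorbed by the substance: Q = mL = 215 × 2250 = 483750 J.
At constant T, ΔS = Q_rev/T = 483750 / 373.1 = 1300 J/K.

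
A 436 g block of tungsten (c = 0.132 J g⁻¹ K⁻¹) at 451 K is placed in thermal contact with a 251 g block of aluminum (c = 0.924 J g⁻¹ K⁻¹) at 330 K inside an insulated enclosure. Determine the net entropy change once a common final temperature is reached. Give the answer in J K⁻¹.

Energy balance: T_f = (m₁c₁T₁ + m₂c₂T₂)/(m₁c₁ + m₂c₂) = 354.06 K.
ΔS₁ = m₁c₁ ln(T_f/T₁) = 57.552 × ln(354.06/451) = -13.93 J/K.
ΔS₂ = m₂c₂ ln(T_f/T₂) = 231.924 × ln(354.06/330) = 16.32 J/K.
ΔS_total = -13.93 + 16.32 = 2.39 J/K.

ΔS_total = 2.39 J/K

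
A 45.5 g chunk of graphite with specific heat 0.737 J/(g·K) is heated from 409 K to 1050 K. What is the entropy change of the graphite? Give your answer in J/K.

ΔS = ∫dQ_rev/T = m c ln(T₂/T₁) = 45.5 × 0.737 × ln(1050/409) = 31.6 J/K.

ΔS = 31.6 J/K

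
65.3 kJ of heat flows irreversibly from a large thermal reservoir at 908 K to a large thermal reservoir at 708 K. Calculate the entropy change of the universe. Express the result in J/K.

ΔS_total = 20.3 J/K

ΔS_hot = −Q/T_H = −65300/908 = -71.92 J/K and ΔS_cold = +Q/T_C = 65300/708 = 92.23 J/K.
ΔS_total = -71.92 + 92.23 = 20.3 J/K, positive as the second law requires.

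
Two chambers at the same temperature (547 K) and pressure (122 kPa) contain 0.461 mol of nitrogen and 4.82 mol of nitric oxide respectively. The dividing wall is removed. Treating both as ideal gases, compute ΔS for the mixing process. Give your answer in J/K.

ΔS_mix = 13 J/K

Mole fractions: x_A = 0.461/5.28 = 0.0873, x_B = 0.913.
ΔS_mix = −R(n_A ln x_A + n_B ln x_B) = −8.314 × (0.461 ln 0.0873 + 4.82 ln 0.913) = 13 J/K.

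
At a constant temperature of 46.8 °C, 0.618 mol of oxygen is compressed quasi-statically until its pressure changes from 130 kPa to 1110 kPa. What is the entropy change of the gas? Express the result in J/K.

For an isothermal ideal gas ΔS_gas = nR ln(P₁/P₂) = 0.618 × 8.314 × ln(130/1110) = -11 J/K.

ΔS_gas = -11 J/K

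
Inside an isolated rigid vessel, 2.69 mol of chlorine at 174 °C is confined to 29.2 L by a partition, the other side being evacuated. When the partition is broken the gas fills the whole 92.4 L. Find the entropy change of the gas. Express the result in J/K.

ΔS_gas = 25.8 J/K

For an ideal gas in free expansion Q = 0 and W = 0, so T is unchanged.
Entropy is a state function; using a reversible isothermal path, ΔS_gas = nR ln(V₂/V₁) = 2.69 × 8.314 × ln(92.4/29.2) = 25.8 J/K.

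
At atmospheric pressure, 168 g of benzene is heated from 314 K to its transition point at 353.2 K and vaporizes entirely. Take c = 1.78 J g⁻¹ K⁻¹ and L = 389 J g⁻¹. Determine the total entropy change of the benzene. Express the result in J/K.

Warming step: ΔS₁ = m c ln(T_tr/T_i) = 168 × 1.78 × ln(353.2/314) = 35.18 J/K.
Phase change: ΔS₂ = +mL/T_tr = 168 × 389 / 353.2 = 185 J/K.
ΔS_total = (35.18) + (185) = 220 J/K.

ΔS = 220 J/K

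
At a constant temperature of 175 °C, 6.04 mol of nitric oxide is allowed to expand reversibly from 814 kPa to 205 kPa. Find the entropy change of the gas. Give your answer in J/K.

For an isothermal ideal gas ΔS_gas = nR ln(P₁/P₂) = 6.04 × 8.314 × ln(814/205) = 69.2 J/K.

ΔS_gas = 69.2 J/K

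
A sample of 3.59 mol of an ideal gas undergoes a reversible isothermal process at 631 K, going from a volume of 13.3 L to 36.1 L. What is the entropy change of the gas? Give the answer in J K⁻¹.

ΔS_gas = 29.8 J/K

For an isothermal ideal gas ΔS_gas = nR ln(V₂/V₁) = 3.59 × 8.314 × ln(36.1/13.3) = 29.8 J/K.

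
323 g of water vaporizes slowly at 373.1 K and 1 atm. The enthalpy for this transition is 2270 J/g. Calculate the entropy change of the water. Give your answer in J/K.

ΔS = 1970 J/K

Heat absorbed by the substance: Q = mL = 323 × 2270 = 733210 J.
At constant T, ΔS = Q_rev/T = 733210 / 373.1 = 1970 J/K.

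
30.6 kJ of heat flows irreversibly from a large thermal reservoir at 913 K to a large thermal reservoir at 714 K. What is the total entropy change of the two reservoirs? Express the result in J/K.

ΔS_hot = −Q/T_H = −30600/913 = -33.52 J/K and ΔS_cold = +Q/T_C = 30600/714 = 42.86 J/K.
ΔS_total = -33.52 + 42.86 = 9.34 J/K, positive as the second law requires.

ΔS_total = 9.34 J/K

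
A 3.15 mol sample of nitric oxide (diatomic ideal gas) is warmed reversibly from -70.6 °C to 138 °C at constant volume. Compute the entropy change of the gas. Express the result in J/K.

ΔS = 46.4 J/K

In kelvin: T₁ = 202.55 K, T₂ = 411.15 K. At constant volume, ΔS = nC_V ln(T₂/T₁) with C_V = 5R/2 = 20.79 J mol⁻¹ K⁻¹.
ΔS = 3.15 × 20.79 × ln(411.15/202.55) = 46.4 J/K.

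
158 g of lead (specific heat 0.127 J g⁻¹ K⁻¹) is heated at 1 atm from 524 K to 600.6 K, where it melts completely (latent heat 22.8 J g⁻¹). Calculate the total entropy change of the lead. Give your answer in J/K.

Warming step: ΔS₁ = m c ln(T_tr/T_i) = 158 × 0.127 × ln(600.6/524) = 2.738 J/K.
Phase change: ΔS₂ = +mL/T_tr = 158 × 22.8 / 600.6 = 5.998 J/K.
ΔS_total = (2.738) + (5.998) = 8.74 J/K.

ΔS = 8.74 J/K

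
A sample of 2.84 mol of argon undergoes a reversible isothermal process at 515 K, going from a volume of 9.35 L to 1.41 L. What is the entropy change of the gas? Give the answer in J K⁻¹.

For an isothermal ideal gas ΔS_gas = nR ln(V₂/V₁) = 2.84 × 8.314 × ln(1.41/9.35) = -44.7 J/K.

ΔS_gas = -44.7 J/K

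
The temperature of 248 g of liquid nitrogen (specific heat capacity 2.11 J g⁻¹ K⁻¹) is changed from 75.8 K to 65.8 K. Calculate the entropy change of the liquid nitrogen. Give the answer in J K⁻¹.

ΔS = ∫dQ_rev/T = m c ln(T₂/T₁) = 248 × 2.11 × ln(65.8/75.8) = -74 J/K.

ΔS = -74 J/K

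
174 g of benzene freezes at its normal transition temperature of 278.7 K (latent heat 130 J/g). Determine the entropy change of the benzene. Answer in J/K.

Heat released by the substance: Q = −mL = −174 × 130 = −22620 J.
At constant T, ΔS = Q_rev/T = −22620 / 278.7 = -81.2 J/K.

ΔS = -81.2 J/K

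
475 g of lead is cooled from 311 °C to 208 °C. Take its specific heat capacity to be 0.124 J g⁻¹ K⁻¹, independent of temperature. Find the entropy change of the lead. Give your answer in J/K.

ΔS = -11.4 J/K

In kelvin: T₁ = 584.15 K, T₂ = 481.15 K. ΔS = ∫dQ_rev/T = m c ln(T₂/T₁) = 475 × 0.124 × ln(481.15/584.15) = -11.4 J/K.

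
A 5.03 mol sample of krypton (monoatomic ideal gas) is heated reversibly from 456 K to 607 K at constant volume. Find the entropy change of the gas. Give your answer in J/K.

ΔS = 17.9 J/K

At constant volume, ΔS = nC_V ln(T₂/T₁) with C_V = 3R/2 = 12.47 J mol⁻¹ K⁻¹.
ΔS = 5.03 × 12.47 × ln(607/456) = 17.9 J/K.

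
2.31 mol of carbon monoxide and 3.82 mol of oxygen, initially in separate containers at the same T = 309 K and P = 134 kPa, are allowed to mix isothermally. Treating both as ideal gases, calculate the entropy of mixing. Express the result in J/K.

ΔS_mix = 33.8 J/K

Mole fractions: x_A = 2.31/6.13 = 0.377, x_B = 0.623.
ΔS_mix = −R(n_A ln x_A + n_B ln x_B) = −8.314 × (2.31 ln 0.377 + 3.82 ln 0.623) = 33.8 J/K.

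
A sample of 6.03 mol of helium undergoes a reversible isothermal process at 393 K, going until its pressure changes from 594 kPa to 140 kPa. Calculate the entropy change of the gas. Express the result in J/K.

For an isothermal ideal gas ΔS_gas = nR ln(P₁/P₂) = 6.03 × 8.314 × ln(594/140) = 72.5 J/K.

ΔS_gas = 72.5 J/K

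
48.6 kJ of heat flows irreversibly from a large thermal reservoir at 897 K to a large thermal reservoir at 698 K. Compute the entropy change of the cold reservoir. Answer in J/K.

ΔS_cold = 69.6 J/K

The cold reservoir gains heat Q, so ΔS_cold = +Q/T_C = 48600/698 = 69.6 J/K.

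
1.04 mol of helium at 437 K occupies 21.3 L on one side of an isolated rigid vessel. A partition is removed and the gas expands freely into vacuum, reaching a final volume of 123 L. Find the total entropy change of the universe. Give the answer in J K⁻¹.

ΔS_universe = 15.2 J/K

No heat is exchanged and no work is done, so the ideal-gas temperature stays constant.
Entropy is a state function; using a reversible isothermal path, ΔS_gas = nR ln(V₂/V₁) = 1.04 × 8.314 × ln(123/21.3) = 15.2 J/K.
The insulated surroundings exchange no heat, so ΔS_surr = 0 and ΔS_universe = ΔS_gas.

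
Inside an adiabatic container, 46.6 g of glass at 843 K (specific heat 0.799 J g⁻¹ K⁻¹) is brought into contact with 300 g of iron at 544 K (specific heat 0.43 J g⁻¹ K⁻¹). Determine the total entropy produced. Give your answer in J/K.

ΔS_total = 2.99 J/K

Energy balance: T_f = (m₁c₁T₁ + m₂c₂T₂)/(m₁c₁ + m₂c₂) = 610.97 K.
ΔS₁ = m₁c₁ ln(T_f/T₁) = 37.2334 × ln(610.97/843) = -11.99 J/K.
ΔS₂ = m₂c₂ ln(T_f/T₂) = 129 × ln(610.97/544) = 14.98 J/K.
ΔS_total = -11.99 + 14.98 = 2.99 J/K.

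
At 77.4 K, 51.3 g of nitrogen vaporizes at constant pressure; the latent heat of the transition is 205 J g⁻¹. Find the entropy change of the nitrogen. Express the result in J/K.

Heat absorbed by the substance: Q = mL = 51.3 × 205 = 10516.5 J.
At constant T, ΔS = Q_rev/T = 10516.5 / 77.4 = 136 J/K.

ΔS = 136 J/K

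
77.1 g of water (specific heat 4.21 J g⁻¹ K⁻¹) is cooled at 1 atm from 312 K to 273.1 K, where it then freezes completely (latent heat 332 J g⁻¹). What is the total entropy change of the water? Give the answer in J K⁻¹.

ΔS = -137 J/K

Cooling step: ΔS₁ = m c ln(T_tr/T_i) = 77.1 × 4.21 × ln(273.1/312) = -43.22 J/K.
Phase change: ΔS₂ = −mL/T_tr = −77.1 × 332 / 273.1 = -93.73 J/K.
ΔS_total = (-43.22) + (-93.73) = -137 J/K.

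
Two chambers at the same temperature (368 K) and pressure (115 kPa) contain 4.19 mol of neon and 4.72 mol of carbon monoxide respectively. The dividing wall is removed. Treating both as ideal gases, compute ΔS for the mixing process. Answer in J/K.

ΔS_mix = 51.2 J/K

Mole fractions: x_A = 4.19/8.91 = 0.47, x_B = 0.53.
ΔS_mix = −R(n_A ln x_A + n_B ln x_B) = −8.314 × (4.19 ln 0.47 + 4.72 ln 0.53) = 51.2 J/K.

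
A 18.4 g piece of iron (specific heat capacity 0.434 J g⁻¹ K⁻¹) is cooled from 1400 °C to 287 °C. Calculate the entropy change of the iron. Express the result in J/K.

In kelvin: T₁ = 1673.15 K, T₂ = 560.15 K. ΔS = ∫dQ_rev/T = m c ln(T₂/T₁) = 18.4 × 0.434 × ln(560.15/1673.15) = -8.74 J/K.

ΔS = -8.74 J/K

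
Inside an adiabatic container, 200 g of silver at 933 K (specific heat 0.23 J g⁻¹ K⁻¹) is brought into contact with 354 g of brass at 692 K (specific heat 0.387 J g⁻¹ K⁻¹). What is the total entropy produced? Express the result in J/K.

ΔS_total = 1.61 J/K

Energy balance: T_f = (m₁c₁T₁ + m₂c₂T₂)/(m₁c₁ + m₂c₂) = 752.58 K.
ΔS₁ = m₁c₁ ln(T_f/T₁) = 46 × ln(752.58/933) = -9.8853 J/K.
ΔS₂ = m₂c₂ ln(T_f/T₂) = 136.998 × ln(752.58/692) = 11.497 J/K.
ΔS_total = -9.8853 + 11.497 = 1.61 J/K.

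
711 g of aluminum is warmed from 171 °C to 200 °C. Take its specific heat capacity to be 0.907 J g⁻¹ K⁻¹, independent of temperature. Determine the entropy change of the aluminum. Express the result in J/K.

ΔS = 40.8 J/K

In kelvin: T₁ = 444.15 K, T₂ = 473.15 K. ΔS = ∫dQ_rev/T = m c ln(T₂/T₁) = 711 × 0.907 × ln(473.15/444.15) = 40.8 J/K.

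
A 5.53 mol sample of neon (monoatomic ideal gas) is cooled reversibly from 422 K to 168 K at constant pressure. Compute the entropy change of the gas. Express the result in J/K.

ΔS = -106 J/K

At constant pressure, ΔS = nC_p ln(T₂/T₁) with C_p = 5R/2 = 20.79 J mol⁻¹ K⁻¹.
ΔS = 5.53 × 20.79 × ln(168/422) = -106 J/K.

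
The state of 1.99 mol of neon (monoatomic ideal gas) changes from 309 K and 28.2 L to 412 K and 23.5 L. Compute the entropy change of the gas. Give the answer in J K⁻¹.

ΔS = 4.12 J/K

Entropy is a state function: ΔS = nC_V ln(T₂/T₁) + nR ln(V₂/V₁), with C_V = 3R/2 = 12.47 J mol⁻¹ K⁻¹ for a monoatomic ideal gas.
ΔS = 1.99 × [12.47 × ln(412/309) + 8.314 × ln(23.5/28.2)] = 4.12 J/K.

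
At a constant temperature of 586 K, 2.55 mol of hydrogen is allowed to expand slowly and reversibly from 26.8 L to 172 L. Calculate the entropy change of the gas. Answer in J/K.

ΔS_gas = 39.4 J/K

For an isothermal ideal gas ΔS_gas = nR ln(V₂/V₁) = 2.55 × 8.314 × ln(172/26.8) = 39.4 J/K.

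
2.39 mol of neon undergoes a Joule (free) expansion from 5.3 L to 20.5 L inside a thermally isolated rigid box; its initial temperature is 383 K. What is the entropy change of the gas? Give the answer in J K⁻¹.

No heat is exchanged and no work is done, so the ideal-gas temperature stays constant.
Entropy is a state function; using a reversible isothermal path, ΔS_gas = nR ln(V₂/V₁) = 2.39 × 8.314 × ln(20.5/5.3) = 26.9 J/K.

ΔS_gas = 26.9 J/K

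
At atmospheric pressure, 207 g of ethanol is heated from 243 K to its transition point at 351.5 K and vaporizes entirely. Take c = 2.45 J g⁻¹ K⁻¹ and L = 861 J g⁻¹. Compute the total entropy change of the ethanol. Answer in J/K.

ΔS = 694 J/K

Warming step: ΔS₁ = m c ln(T_tr/T_i) = 207 × 2.45 × ln(351.5/243) = 187.2 J/K.
Phase change: ΔS₂ = +mL/T_tr = 207 × 861 / 351.5 = 507 J/K.
ΔS_total = (187.2) + (507) = 694 J/K.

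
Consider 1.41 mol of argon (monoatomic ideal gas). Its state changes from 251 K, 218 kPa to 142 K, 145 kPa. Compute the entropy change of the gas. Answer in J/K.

ΔS = -11.9 J/K

ΔS = nC_p ln(T₂/T₁) − nR ln(P₂/P₁), with C_p = 5R/2 = 20.79 J mol⁻¹ K⁻¹ for a monoatomic ideal gas.
ΔS = 1.41 × [20.79 × ln(142/251) − 8.314 × ln(145/218)] = -11.9 J/K.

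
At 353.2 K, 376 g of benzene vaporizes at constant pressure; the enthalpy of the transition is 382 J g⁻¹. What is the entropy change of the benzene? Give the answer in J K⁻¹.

ΔS = 407 J/K

Heat absorbed by the substance: Q = mL = 376 × 382 = 143632 J.
At constant T, ΔS = Q_rev/T = 143632 / 353.2 = 407 J/K.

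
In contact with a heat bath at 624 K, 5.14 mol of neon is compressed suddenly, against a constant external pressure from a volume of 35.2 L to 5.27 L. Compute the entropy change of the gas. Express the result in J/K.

ΔS_gas = -81.2 J/K

Entropy is a state function, so ΔS_gas depends only on the end states.
For an isothermal ideal gas ΔS_gas = nR ln(V₂/V₁) = 5.14 × 8.314 × ln(5.27/35.2) = -81.2 J/K.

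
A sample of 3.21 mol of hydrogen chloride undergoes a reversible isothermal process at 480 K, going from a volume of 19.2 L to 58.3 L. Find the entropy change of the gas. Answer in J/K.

ΔS_gas = 29.6 J/K

For an isothermal ideal gas ΔS_gas = nR ln(V₂/V₁) = 3.21 × 8.314 × ln(58.3/19.2) = 29.6 J/K.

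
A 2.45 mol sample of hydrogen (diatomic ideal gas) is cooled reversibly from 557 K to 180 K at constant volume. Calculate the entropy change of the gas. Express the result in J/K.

At constant volume, ΔS = nC_V ln(T₂/T₁) with C_V = 5R/2 = 20.79 J mol⁻¹ K⁻¹.
ΔS = 2.45 × 20.79 × ln(180/557) = -57.5 J/K.

ΔS = -57.5 J/K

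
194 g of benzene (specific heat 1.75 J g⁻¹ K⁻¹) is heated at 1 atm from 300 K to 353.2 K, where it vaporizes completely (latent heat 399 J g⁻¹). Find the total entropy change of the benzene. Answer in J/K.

Warming step: ΔS₁ = m c ln(T_tr/T_i) = 194 × 1.75 × ln(353.2/300) = 55.42 J/K.
Phase change: ΔS₂ = +mL/T_tr = 194 × 399 / 353.2 = 219.2 J/K.
ΔS_total = (55.42) + (219.2) = 275 J/K.

ΔS = 275 J/K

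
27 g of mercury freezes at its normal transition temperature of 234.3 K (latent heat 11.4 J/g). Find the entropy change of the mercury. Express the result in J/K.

Heat released by the substance: Q = −mL = −27 × 11.4 = −307.8 J.
At constant T, ΔS = Q_rev/T = −307.8 / 234.3 = -1.31 J/K.

ΔS = -1.31 J/K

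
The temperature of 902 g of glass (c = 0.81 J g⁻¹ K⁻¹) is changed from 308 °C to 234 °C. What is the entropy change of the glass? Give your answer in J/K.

In kelvin: T₁ = 581.15 K, T₂ = 507.15 K. ΔS = ∫dQ_rev/T = m c ln(T₂/T₁) = 902 × 0.81 × ln(507.15/581.15) = -99.5 J/K.

ΔS = -99.5 J/K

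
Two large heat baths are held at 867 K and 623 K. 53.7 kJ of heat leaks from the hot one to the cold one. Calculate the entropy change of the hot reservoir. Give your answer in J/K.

The hot reservoir loses heat Q, so ΔS_hot = −Q/T_H = −53700/867 = -61.9 J/K.

ΔS_hot = -61.9 J/K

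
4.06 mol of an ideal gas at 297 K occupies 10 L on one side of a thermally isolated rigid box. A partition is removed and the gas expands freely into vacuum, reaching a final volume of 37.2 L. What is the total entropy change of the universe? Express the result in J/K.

No heat is exchanged and no work is done, so the ideal-gas temperature stays constant.
Entropy is a state function; using a reversible isothermal path, ΔS_gas = nR ln(V₂/V₁) = 4.06 × 8.314 × ln(37.2/10) = 44.3 J/K.
The insulated surroundings exchange no heat, so ΔS_surr = 0 and ΔS_universe = ΔS_gas.

ΔS_universe = 44.3 J/K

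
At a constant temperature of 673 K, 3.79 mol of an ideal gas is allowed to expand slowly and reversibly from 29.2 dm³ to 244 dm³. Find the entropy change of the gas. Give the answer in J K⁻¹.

For an isothermal ideal gas ΔS_gas = nR ln(V₂/V₁) = 3.79 × 8.314 × ln(244/29.2) = 66.9 J/K.

ΔS_gas = 66.9 J/K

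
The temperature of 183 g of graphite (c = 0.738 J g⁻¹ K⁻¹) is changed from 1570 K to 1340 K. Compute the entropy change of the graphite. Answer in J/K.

ΔS = ∫dQ_rev/T = m c ln(T₂/T₁) = 183 × 0.738 × ln(1340/1570) = -21.4 J/K.

ΔS = -21.4 J/K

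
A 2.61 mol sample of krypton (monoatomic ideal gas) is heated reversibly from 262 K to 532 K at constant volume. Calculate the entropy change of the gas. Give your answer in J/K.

At constant volume, ΔS = nC_V ln(T₂/T₁) with C_V = 3R/2 = 12.47 J mol⁻¹ K⁻¹.
ΔS = 2.61 × 12.47 × ln(532/262) = 23.1 J/K.

ΔS = 23.1 J/K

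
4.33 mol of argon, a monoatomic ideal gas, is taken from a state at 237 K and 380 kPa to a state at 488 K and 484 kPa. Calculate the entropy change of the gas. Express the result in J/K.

ΔS = nC_p ln(T₂/T₁) − nR ln(P₂/P₁), with C_p = 5R/2 = 20.79 J mol⁻¹ K⁻¹ for a monoatomic ideal gas.
ΔS = 4.33 × [20.79 × ln(488/237) − 8.314 × ln(484/380)] = 56.3 J/K.

ΔS = 56.3 J/K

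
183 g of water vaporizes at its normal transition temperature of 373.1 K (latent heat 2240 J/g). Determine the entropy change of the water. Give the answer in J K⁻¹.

Heat absorbed by the substance: Q = mL = 183 × 2240 = 409920 J.
At constant T, ΔS = Q_rev/T = 409920 / 373.1 = 1100 J/K.

ΔS = 1100 J/K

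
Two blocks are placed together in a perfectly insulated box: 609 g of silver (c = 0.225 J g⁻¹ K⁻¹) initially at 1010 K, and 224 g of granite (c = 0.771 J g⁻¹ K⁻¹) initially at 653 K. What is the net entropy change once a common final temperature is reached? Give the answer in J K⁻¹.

ΔS_total = 7.33 J/K

Energy balance: T_f = (m₁c₁T₁ + m₂c₂T₂)/(m₁c₁ + m₂c₂) = 810.94 K.
ΔS₁ = m₁c₁ ln(T_f/T₁) = 137.025 × ln(810.94/1010) = -30.08 J/K.
ΔS₂ = m₂c₂ ln(T_f/T₂) = 172.704 × ln(810.94/653) = 37.41 J/K.
ΔS_total = -30.08 + 37.41 = 7.33 J/K.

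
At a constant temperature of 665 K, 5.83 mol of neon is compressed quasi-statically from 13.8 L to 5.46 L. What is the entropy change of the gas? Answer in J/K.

ΔS_gas = -44.9 J/K

For an isothermal ideal gas ΔS_gas = nR ln(V₂/V₁) = 5.83 × 8.314 × ln(5.46/13.8) = -44.9 J/K.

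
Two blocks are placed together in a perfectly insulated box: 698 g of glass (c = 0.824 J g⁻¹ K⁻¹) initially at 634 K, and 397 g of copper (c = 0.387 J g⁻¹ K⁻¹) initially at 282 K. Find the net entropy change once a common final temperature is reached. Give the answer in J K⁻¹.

Energy balance: T_f = (m₁c₁T₁ + m₂c₂T₂)/(m₁c₁ + m₂c₂) = 559.79 K.
ΔS₁ = m₁c₁ ln(T_f/T₁) = 575.152 × ln(559.79/634) = -71.6 J/K.
ΔS₂ = m₂c₂ ln(T_f/T₂) = 153.639 × ln(559.79/282) = 105.3 J/K.
ΔS_total = -71.6 + 105.3 = 33.7 J/K.

ΔS_total = 33.7 J/K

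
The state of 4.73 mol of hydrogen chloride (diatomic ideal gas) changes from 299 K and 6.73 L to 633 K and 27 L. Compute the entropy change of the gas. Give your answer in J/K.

ΔS = 128 J/K

Entropy is a state function: ΔS = nC_V ln(T₂/T₁) + nR ln(V₂/V₁), with C_V = 5R/2 = 20.79 J mol⁻¹ K⁻¹ for a diatomic ideal gas.
ΔS = 4.73 × [20.79 × ln(633/299) + 8.314 × ln(27/6.73)] = 128 J/K.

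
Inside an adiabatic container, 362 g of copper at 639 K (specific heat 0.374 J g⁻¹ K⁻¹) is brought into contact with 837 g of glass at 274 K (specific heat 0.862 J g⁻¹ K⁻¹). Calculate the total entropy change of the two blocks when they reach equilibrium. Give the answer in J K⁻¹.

ΔS_total = 49 J/K

Energy balance: T_f = (m₁c₁T₁ + m₂c₂T₂)/(m₁c₁ + m₂c₂) = 331.67 K.
ΔS₁ = m₁c₁ ln(T_f/T₁) = 135.388 × ln(331.67/639) = -88.78 J/K.
ΔS₂ = m₂c₂ ln(T_f/T₂) = 721.494 × ln(331.67/274) = 137.8 J/K.
ΔS_total = -88.78 + 137.8 = 49 J/K.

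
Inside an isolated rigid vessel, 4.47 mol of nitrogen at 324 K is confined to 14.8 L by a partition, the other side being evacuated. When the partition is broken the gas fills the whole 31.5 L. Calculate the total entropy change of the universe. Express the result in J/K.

No heat is exchanged and no work is done, so the ideal-gas temperature stays constant.
Entropy is a state function; using a reversible isothermal path, ΔS_gas = nR ln(V₂/V₁) = 4.47 × 8.314 × ln(31.5/14.8) = 28.1 J/K.
The insulated surroundings exchange no heat, so ΔS_surr = 0 and ΔS_universe = ΔS_gas.

ΔS_universe = 28.1 J/K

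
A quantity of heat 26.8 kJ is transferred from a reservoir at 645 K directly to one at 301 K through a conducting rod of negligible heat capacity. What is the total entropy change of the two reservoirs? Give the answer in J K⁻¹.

ΔS_hot = −Q/T_H = −26800/645 = -41.55 J/K and ΔS_cold = +Q/T_C = 26800/301 = 89.04 J/K.
ΔS_total = -41.55 + 89.04 = 47.5 J/K, positive as the second law requires.

ΔS_total = 47.5 J/K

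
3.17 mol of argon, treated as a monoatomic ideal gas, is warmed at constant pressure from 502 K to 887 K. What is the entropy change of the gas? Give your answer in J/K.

ΔS = 37.5 J/K

At constant pressure, ΔS = nC_p ln(T₂/T₁) with C_p = 5R/2 = 20.79 J mol⁻¹ K⁻¹.
ΔS = 3.17 × 20.79 × ln(887/502) = 37.5 J/K.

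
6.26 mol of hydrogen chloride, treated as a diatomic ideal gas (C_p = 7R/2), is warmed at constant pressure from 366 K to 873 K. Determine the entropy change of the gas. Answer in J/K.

At constant pressure, ΔS = nC_p ln(T₂/T₁) with C_p = 7R/2 = 29.1 J mol⁻¹ K⁻¹.
ΔS = 6.26 × 29.1 × ln(873/366) = 158 J/K.

ΔS = 158 J/K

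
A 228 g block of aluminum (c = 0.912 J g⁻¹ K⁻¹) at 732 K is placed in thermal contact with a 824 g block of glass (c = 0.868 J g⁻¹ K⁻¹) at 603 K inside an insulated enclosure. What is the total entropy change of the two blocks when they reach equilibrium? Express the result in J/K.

ΔS_total = 3.13 J/K

Energy balance: T_f = (m₁c₁T₁ + m₂c₂T₂)/(m₁c₁ + m₂c₂) = 632.06 K.
ΔS₁ = m₁c₁ ln(T_f/T₁) = 207.936 × ln(632.06/732) = -30.53 J/K.
ΔS₂ = m₂c₂ ln(T_f/T₂) = 715.232 × ln(632.06/603) = 33.66 J/K.
ΔS_total = -30.53 + 33.66 = 3.13 J/K.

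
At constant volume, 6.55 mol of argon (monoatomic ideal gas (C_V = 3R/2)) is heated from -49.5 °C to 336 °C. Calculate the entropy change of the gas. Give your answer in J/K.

In kelvin: T₁ = 223.65 K, T₂ = 609.15 K. At constant volume, ΔS = nC_V ln(T₂/T₁) with C_V = 3R/2 = 12.47 J mol⁻¹ K⁻¹.
ΔS = 6.55 × 12.47 × ln(609.15/223.65) = 81.8 J/K.

ΔS = 81.8 J/K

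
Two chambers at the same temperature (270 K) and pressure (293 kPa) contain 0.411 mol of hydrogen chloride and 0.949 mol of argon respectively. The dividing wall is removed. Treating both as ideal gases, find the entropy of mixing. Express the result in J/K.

ΔS_mix = 6.93 J/K

Mole fractions: x_A = 0.411/1.36 = 0.302, x_B = 0.698.
ΔS_mix = −R(n_A ln x_A + n_B ln x_B) = −8.314 × (0.411 ln 0.302 + 0.949 ln 0.698) = 6.93 J/K.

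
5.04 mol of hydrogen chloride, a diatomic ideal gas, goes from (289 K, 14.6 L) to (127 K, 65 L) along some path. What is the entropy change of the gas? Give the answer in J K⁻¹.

ΔS = -23.6 J/K

Entropy is a state function: ΔS = nC_V ln(T₂/T₁) + nR ln(V₂/V₁), with C_V = 5R/2 = 20.79 J mol⁻¹ K⁻¹ for a diatomic ideal gas.
ΔS = 5.04 × [20.79 × ln(127/289) + 8.314 × ln(65/14.6)] = -23.6 J/K.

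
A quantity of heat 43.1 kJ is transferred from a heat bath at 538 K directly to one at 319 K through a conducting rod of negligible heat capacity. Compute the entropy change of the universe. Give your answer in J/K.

ΔS_hot = −Q/T_H = −43100/538 = -80.11 J/K and ΔS_cold = +Q/T_C = 43100/319 = 135.1 J/K.
ΔS_total = -80.11 + 135.1 = 55 J/K, positive as the second law requires.

ΔS_total = 55 J/K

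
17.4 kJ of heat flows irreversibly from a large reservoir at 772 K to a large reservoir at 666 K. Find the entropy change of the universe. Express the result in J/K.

ΔS_total = 3.59 J/K

ΔS_hot = −Q/T_H = −17400/772 = -22.54 J/K and ΔS_cold = +Q/T_C = 17400/666 = 26.13 J/K.
ΔS_total = -22.54 + 26.13 = 3.59 J/K, positive as the second law requires.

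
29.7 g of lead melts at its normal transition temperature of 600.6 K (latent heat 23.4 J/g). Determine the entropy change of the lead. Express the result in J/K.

Heat absorbed by the substance: Q = mL = 29.7 × 23.4 = 694.98 J.
At constant T, ΔS = Q_rev/T = 694.98 / 600.6 = 1.16 J/K.

ΔS = 1.16 J/K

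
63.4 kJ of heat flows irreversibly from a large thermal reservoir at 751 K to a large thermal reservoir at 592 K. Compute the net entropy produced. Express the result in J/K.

ΔS_total = 22.7 J/K

ΔS_hot = −Q/T_H = −63400/751 = -84.42 J/K and ΔS_cold = +Q/T_C = 63400/592 = 107.1 J/K.
ΔS_total = -84.42 + 107.1 = 22.7 J/K, positive as the second law requires.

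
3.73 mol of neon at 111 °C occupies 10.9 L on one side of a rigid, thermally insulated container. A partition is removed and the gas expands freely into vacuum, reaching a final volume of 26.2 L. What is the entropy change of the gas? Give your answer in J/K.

ΔS_gas = 27.2 J/K

No heat is exchanged and no work is done, so the ideal-gas temperature stays constant.
Entropy is a state function; using a reversible isothermal path, ΔS_gas = nR ln(V₂/V₁) = 3.73 × 8.314 × ln(26.2/10.9) = 27.2 J/K.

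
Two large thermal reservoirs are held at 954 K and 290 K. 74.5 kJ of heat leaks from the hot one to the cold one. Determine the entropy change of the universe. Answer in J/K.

ΔS_hot = −Q/T_H = −74500/954 = -78.09 J/K and ΔS_cold = +Q/T_C = 74500/290 = 256.9 J/K.
ΔS_total = -78.09 + 256.9 = 179 J/K, positive as the second law requires.

ΔS_total = 179 J/K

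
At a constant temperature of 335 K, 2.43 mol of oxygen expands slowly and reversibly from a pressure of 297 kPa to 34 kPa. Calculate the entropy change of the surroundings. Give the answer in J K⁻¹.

ΔS_surr = -43.8 J/K

For an isothermal ideal gas ΔS_gas = nR ln(P₁/P₂) = 2.43 × 8.314 × ln(297/34) = 43.8 J/K.
The process is reversible, so ΔS_surr = −ΔS_gas = -43.8 J/K and ΔS_universe = 0.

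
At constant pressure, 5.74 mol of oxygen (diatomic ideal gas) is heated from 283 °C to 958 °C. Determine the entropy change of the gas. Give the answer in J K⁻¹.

In kelvin: T₁ = 556.15 K, T₂ = 1231.15 K. At constant pressure, ΔS = nC_p ln(T₂/T₁) with C_p = 7R/2 = 29.1 J mol⁻¹ K⁻¹.
ΔS = 5.74 × 29.1 × ln(1231.15/556.15) = 133 J/K.

ΔS = 133 J/K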